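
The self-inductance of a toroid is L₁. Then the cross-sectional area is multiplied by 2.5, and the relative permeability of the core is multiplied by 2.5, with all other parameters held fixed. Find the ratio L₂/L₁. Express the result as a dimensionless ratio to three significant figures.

For a toroid, L ∝ μᵣN²A/R.
L₂/L₁ = (2.5) × (2.5) = 6.25.

L₂/L₁ = 6.25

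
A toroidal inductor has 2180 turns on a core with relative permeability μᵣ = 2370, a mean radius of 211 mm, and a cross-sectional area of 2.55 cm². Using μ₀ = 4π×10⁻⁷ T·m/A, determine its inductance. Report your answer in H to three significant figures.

L ≈ 2.72 H

For a thin toroid, L = μ₀μᵣN²A/(2πR).
L = (4π×10⁻⁷)(2370)(2180)²(2.550×10^-4) / (2π×0.211 m) = 2.722 H.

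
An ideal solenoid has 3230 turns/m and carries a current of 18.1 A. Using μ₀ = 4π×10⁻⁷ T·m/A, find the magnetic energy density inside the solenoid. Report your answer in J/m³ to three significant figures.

u ≈ 2150 J/m³

B = μ₀nI = (4π×10⁻⁷)(3.230×10^3)(18.1) = 7.347×10^-2 T.
u = B²/(2μ₀) = (7.347×10^-2)²/(2×4π×10⁻⁷) = 2.148×10^3 J/m³.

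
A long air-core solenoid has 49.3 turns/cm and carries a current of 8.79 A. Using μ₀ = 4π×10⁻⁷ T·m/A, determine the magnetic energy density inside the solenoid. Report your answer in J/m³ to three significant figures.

u ≈ 1180 J/m³

B = μ₀nI = (4π×10⁻⁷)(4.930×10^3)(8.79) = 5.446×10^-2 T.
u = B²/(2μ₀) = (5.446×10^-2)²/(2×4π×10⁻⁷) = 1.180×10^3 J/m³.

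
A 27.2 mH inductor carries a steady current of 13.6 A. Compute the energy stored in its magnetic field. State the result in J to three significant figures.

Stored magnetic energy: U = ½LI².
U = ½(2.720×10^-2 H)(13.6 A)² = 2.515 J.

U ≈ 2.52 J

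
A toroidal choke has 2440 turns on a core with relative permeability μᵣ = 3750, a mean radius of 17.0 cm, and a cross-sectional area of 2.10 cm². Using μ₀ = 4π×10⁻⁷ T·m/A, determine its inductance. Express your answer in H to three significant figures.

L ≈ 5.52 H

For a thin toroid, L = μ₀μᵣN²A/(2πR).
L = (4π×10⁻⁷)(3750)(2440)²(2.100×10^-4) / (2π×0.17 m) = 5.516 H.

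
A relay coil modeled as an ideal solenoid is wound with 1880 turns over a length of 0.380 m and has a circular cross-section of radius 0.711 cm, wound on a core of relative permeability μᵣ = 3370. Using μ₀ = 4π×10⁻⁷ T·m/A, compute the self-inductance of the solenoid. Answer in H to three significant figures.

L ≈ 6.26 H

A = πr² = π(7.110×10^-3 m)² = 1.588×10^-4 m².
For a long solenoid, L = μ₀μᵣN²A/ℓ.
L = (4π×10⁻⁷)(3370)(1880)²(1.588×10^-4)/(0.38 m) = 6.255 H.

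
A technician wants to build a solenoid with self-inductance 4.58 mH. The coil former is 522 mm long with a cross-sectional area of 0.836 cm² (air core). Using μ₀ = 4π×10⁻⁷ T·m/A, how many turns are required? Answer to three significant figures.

N ≈ 4770 turns

A = 0.836 cm² = 8.360×10^-5 m².
From L = μ₀N²A/ℓ, N = √(Lℓ / (μ₀A)).
N = √[(4.580×10^-3)(0.522) / ((4π×10⁻⁷)×8.360×10^-5)] = √(2.276×10^7) ≈ 4770.5.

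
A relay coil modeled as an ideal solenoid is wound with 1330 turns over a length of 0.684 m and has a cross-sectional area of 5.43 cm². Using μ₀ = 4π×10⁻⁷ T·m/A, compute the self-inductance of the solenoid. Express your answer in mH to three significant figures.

A = 5.43 cm² = 5.430×10^-4 m².
For a long solenoid, L = μ₀N²A/ℓ.
L = (4π×10⁻⁷)(1330)²(5.430×10^-4)/(0.684 m) = 1.7646×10^-3 H.

L ≈ 1.76 mH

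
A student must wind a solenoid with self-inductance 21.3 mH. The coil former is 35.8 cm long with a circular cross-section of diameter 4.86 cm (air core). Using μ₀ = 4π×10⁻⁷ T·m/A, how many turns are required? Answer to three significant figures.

A = π(d/2)² = π(2.430×10^-2 m)² = 1.855×10^-3 m².
From L = μ₀N²A/ℓ, N = √(Lℓ / (μ₀A)).
N = √[(2.130×10^-2)(0.358) / ((4π×10⁻⁷)×1.855×10^-3)] = √(3.271×10^6) ≈ 1808.6.

N ≈ 1810 turns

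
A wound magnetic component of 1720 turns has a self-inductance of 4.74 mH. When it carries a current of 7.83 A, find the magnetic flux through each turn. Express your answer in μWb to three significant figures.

From L = NΦ_B/I, the flux per turn is Φ_B = LI/N.
Φ_B = (4.740×10^-3 H)(7.83 A)/1720 = 2.158×10^-5 Wb.

Φ_B ≈ 21.6 μWb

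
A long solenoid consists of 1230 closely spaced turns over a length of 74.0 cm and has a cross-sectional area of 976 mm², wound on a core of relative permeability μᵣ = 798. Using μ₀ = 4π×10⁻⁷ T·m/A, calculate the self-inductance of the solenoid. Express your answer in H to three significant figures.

A = 976 mm² = 9.760×10^-4 m².
For a long solenoid, L = μ₀μᵣN²A/ℓ.
L = (4π×10⁻⁷)(798)(1230)²(9.760×10^-4)/(0.74 m) = 2.001 H.

L ≈ 2.00 H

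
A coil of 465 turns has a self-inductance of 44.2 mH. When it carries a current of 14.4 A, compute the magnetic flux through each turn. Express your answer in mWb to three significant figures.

Φ_B ≈ 1.37 mWb

From L = NΦ_B/I, the flux per turn is Φ_B = LI/N.
Φ_B = (4.420×10^-2 H)(14.4 A)/465 = 1.369×10^-3 Wb.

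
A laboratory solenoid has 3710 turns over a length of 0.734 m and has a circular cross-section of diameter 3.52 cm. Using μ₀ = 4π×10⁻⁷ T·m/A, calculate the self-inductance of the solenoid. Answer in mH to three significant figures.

A = π(d/2)² = π(1.760×10^-2 m)² = 9.731×10^-4 m².
For a long solenoid, L = μ₀N²A/ℓ.
L = (4π×10⁻⁷)(3710)²(9.731×10^-4)/(0.734 m) = 2.293×10^-2 H.

L ≈ 22.9 mH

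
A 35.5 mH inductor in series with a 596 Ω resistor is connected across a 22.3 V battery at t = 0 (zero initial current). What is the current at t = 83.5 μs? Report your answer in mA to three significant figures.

I ≈ 28.2 mA

τ = L/R = 3.550×10^-2/596 = 5.956×10^-5 s; final current I_∞ = ε/R = 22.3/596 = 3.742×10^-2 A.
I(t) = I_∞(1 − e^(−t/τ)) with t/τ = 1.402.
I = (3.742×10^-2)(1 − e^(−1.402)) = 2.821×10^-2 A.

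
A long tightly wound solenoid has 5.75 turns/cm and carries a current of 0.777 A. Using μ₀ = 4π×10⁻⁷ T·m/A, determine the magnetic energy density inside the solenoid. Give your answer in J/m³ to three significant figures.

u ≈ 0.125 J/m³

B = μ₀nI = (4π×10⁻⁷)(575)(0.777) = 5.614×10^-4 T.
u = B²/(2μ₀) = (5.614×10^-4)²/(2×4π×10⁻⁷) = 0.1254 J/m³.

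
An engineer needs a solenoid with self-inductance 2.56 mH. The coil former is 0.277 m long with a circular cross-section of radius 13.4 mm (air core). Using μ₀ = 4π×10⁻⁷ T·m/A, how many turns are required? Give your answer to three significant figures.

A = πr² = π(1.340×10^-2 m)² = 5.641×10^-4 m².
From L = μ₀N²A/ℓ, N = √(Lℓ / (μ₀A)).
N = √[(2.560×10^-3)(0.277) / ((4π×10⁻⁷)×5.641×10^-4)] = √(1.000×10^6) ≈ 1000.2.

N ≈ 1000 turns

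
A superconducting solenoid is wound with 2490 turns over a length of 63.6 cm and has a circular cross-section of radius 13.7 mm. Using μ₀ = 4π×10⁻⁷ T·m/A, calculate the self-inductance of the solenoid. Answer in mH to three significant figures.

L ≈ 7.22 mH

A = πr² = π(1.370×10^-2 m)² = 5.896×10^-4 m².
For a long solenoid, L = μ₀N²A/ℓ.
L = (4π×10⁻⁷)(2490)²(5.896×10^-4)/(0.636 m) = 7.223×10^-3 H.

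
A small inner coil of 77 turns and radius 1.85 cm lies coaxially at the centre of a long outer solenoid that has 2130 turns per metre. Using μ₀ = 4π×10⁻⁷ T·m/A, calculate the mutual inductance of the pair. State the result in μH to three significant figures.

M ≈ 222 μH

The outer solenoid produces a uniform field B₁ = μ₀n₁I₁ across the inner coil,
so the flux linkage is N₂Φ = N₂B₁A₂ = μ₀n₁N₂A₂·I₁, giving M = μ₀n₁N₂A₂.
A₂ = πr² = π(1.850×10^-2 m)² = 1.075×10^-3 m².
M = (4π×10⁻⁷)(2130)(77)(1.075×10^-3) = 2.216×10^-4 H.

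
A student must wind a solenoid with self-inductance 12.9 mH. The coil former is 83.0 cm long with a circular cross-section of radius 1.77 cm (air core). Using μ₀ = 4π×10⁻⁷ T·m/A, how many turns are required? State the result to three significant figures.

A = πr² = π(1.770×10^-2 m)² = 9.842×10^-4 m².
From L = μ₀N²A/ℓ, N = √(Lℓ / (μ₀A)).
N = √[(1.290×10^-2)(0.83) / ((4π×10⁻⁷)×9.842×10^-4)] = √(8.657×10^6) ≈ 2942.3.

N ≈ 2940 turns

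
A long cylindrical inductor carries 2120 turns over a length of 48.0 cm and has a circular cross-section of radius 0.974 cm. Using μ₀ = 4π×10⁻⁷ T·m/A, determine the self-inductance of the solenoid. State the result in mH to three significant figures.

L ≈ 3.51 mH

A = πr² = π(9.740×10^-3 m)² = 2.980×10^-4 m².
For a long solenoid, L = μ₀N²A/ℓ.
L = (4π×10⁻⁷)(2120)²(2.980×10^-4)/(0.48 m) = 3.507×10^-3 H.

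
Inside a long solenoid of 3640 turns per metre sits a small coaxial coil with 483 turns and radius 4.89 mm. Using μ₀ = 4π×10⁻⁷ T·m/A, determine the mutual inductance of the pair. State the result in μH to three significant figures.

M ≈ 166 μH

The outer solenoid produces a uniform field B₁ = μ₀n₁I₁ across the inner coil,
so the flux linkage is N₂Φ = N₂B₁A₂ = μ₀n₁N₂A₂·I₁, giving M = μ₀n₁N₂A₂.
A₂ = πr² = π(4.890×10^-3 m)² = 7.512×10^-5 m².
M = (4π×10⁻⁷)(3640)(483)(7.512×10^-5) = 1.660×10^-4 H.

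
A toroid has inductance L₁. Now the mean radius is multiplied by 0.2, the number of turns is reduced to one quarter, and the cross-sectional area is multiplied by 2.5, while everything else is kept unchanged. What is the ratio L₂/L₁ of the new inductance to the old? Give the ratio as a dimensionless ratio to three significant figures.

For a toroid, L ∝ μᵣN²A/R.
L₂/L₁ = (0.2)^-1 × (0.25)^2 × (2.5) = 0.781.

L₂/L₁ = 0.781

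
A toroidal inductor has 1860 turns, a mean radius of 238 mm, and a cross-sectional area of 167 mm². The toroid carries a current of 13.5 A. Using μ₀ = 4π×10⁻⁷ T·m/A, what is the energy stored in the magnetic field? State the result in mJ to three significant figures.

L = μ₀N²A/(2πR) = (4π×10⁻⁷)(1860)²(1.670×10^-4)/(2π×0.238) = 4.855×10^-4 H.
U = ½LI² = ½(4.855×10^-4)(13.5)² = 4.424×10^-2 J.

U ≈ 44.2 mJ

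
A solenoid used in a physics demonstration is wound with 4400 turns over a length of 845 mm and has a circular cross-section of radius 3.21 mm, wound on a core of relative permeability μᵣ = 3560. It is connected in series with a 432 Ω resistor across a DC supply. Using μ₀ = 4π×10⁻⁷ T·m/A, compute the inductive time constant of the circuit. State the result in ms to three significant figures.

A = πr² = π(3.210×10^-3 m)² = 3.237×10^-5 m².
L = μ₀μᵣN²A/ℓ = (4π×10⁻⁷)(3560)(4400)²(3.237×10^-5)/(0.845) = 3.318 H.
τ = L/R = (3.318)/(432) = 7.680×10^-3 s.

τ ≈ 7.68 ms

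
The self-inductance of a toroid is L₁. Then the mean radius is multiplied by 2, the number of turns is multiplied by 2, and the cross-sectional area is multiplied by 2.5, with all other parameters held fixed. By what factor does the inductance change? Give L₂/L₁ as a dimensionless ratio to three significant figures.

For a toroid, L ∝ μᵣN²A/R.
L₂/L₁ = (2)^-1 × (2)^2 × (2.5) = 5.00.

L₂/L₁ = 5.00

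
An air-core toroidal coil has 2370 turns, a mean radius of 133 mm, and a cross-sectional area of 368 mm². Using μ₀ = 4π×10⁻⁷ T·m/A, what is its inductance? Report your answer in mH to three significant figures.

L ≈ 3.11 mH

For a thin toroid, L = μ₀N²A/(2πR).
L = (4π×10⁻⁷)(2370)²(3.680×10^-4) / (2π×0.133 m) = 3.108×10^-3 H.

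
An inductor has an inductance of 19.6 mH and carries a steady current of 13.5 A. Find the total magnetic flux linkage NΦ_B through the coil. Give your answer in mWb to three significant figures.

From L = NΦ_B/I, the flux linkage is NΦ_B = LI.
NΦ_B = (1.960×10^-2 H)(13.5 A) = 0.2646 Wb.

NΦ_B ≈ 265 mWb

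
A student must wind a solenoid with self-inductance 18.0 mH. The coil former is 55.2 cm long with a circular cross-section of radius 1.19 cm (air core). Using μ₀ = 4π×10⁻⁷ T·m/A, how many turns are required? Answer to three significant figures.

A = πr² = π(1.190×10^-2 m)² = 4.449×10^-4 m².
From L = μ₀N²A/ℓ, N = √(Lℓ / (μ₀A)).
N = √[(1.800×10^-2)(0.552) / ((4π×10⁻⁷)×4.449×10^-4)] = √(1.777×10^7) ≈ 4215.8.

N ≈ 4220 turns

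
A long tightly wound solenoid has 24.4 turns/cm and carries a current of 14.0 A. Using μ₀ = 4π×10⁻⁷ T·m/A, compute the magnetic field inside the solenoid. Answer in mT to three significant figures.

B ≈ 42.9 mT

Inside a long solenoid, B = μ₀nI.
B = (4π×10⁻⁷)(2.440×10^3 m⁻¹)(14.0 A) = 4.293×10^-2 T.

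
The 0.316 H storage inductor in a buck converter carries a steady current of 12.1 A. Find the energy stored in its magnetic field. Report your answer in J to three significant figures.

Stored magnetic energy: U = ½LI².
U = ½(0.316 H)(12.1 A)² = 23.13 J.

U ≈ 23.1 J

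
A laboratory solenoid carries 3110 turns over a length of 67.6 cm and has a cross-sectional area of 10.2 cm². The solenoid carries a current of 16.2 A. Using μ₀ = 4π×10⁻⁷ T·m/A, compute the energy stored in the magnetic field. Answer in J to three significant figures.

U ≈ 2.41 J

A = 10.2 cm² = 1.020×10^-3 m².
L = μ₀N²A/ℓ = (4π×10⁻⁷)(3110)²(1.020×10^-3)/(0.676) = 1.834×10^-2 H.
U = ½LI² = ½(1.834×10^-2)(16.2)² = 2.406 J.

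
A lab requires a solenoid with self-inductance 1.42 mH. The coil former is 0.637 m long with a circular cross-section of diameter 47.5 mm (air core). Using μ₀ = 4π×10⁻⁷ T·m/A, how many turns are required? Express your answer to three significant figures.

N ≈ 637 turns

A = π(d/2)² = π(2.375×10^-2 m)² = 1.772×10^-3 m².
From L = μ₀N²A/ℓ, N = √(Lℓ / (μ₀A)).
N = √[(1.420×10^-3)(0.637) / ((4π×10⁻⁷)×1.772×10^-3)] = √(4.062×10^5) ≈ 637.3.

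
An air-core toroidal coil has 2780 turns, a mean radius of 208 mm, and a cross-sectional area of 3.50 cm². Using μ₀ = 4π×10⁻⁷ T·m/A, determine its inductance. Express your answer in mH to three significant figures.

For a thin toroid, L = μ₀N²A/(2πR).
L = (4π×10⁻⁷)(2780)²(3.500×10^-4) / (2π×0.208 m) = 2.601×10^-3 H.

L ≈ 2.60 mH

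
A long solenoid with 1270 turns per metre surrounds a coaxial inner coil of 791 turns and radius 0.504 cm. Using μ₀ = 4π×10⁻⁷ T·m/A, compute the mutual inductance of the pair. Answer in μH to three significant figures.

The outer solenoid produces a uniform field B₁ = μ₀n₁I₁ across the inner coil,
so the flux linkage is N₂Φ = N₂B₁A₂ = μ₀n₁N₂A₂·I₁, giving M = μ₀n₁N₂A₂.
A₂ = πr² = π(5.040×10^-3 m)² = 7.980×10^-5 m².
M = (4π×10⁻⁷)(1270)(791)(7.980×10^-5) = 1.007×10^-4 H.

M ≈ 101 μH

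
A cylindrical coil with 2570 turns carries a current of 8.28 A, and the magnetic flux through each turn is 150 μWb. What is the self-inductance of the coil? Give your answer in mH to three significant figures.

Self-inductance is defined by L = NΦ_B/I (flux linkage over current).
L = (2570)(1.500×10^-4 Wb)/(8.28 A) = 4.656×10^-2 H.

L ≈ 46.6 mH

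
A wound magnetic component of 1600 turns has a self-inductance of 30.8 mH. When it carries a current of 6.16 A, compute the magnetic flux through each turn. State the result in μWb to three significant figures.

From L = NΦ_B/I, the flux per turn is Φ_B = LI/N.
Φ_B = (3.080×10^-2 H)(6.16 A)/1600 = 1.186×10^-4 Wb.

Φ_B ≈ 119 μWb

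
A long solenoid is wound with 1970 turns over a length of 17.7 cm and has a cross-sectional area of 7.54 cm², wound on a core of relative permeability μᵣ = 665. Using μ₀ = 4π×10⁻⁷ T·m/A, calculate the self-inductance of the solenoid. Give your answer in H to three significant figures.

L ≈ 13.8 H

A = 7.54 cm² = 7.540×10^-4 m².
For a long solenoid, L = μ₀μᵣN²A/ℓ.
L = (4π×10⁻⁷)(665)(1970)²(7.540×10^-4)/(0.177 m) = 13.82 H.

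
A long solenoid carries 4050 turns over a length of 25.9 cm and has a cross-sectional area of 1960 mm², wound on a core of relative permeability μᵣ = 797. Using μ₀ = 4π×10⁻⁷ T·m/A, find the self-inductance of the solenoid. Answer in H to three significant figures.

L ≈ 124 H

A = 1960 mm² = 1.960×10^-3 m².
For a long solenoid, L = μ₀μᵣN²A/ℓ.
L = (4π×10⁻⁷)(797)(4050)²(1.960×10^-3)/(0.259 m) = 124.3 H.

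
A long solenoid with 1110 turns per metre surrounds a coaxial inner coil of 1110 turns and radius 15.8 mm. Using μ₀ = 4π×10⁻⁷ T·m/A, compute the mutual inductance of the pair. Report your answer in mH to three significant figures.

The outer solenoid produces a uniform field B₁ = μ₀n₁I₁ across the inner coil,
so the flux linkage is N₂Φ = N₂B₁A₂ = μ₀n₁N₂A₂·I₁, giving M = μ₀n₁N₂A₂.
A₂ = πr² = π(1.580×10^-2 m)² = 7.843×10^-4 m².
M = (4π×10⁻⁷)(1110)(1110)(7.843×10^-4) = 1.214×10^-3 H.

M ≈ 1.21 mH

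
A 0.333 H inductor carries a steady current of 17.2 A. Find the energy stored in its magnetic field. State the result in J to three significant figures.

U ≈ 49.3 J

Stored magnetic energy: U = ½LI².
U = ½(0.333 H)(17.2 A)² = 49.26 J.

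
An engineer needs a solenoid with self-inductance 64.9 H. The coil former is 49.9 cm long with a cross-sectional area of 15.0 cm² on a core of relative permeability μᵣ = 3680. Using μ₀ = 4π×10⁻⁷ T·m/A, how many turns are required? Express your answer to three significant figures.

N ≈ 2160 turns

A = 15.0 cm² = 1.500×10^-3 m².
From L = μ₀μᵣN²A/ℓ, N = √(Lℓ / (μ₀μᵣA)).
N = √[(64.9)(0.499) / ((4π×10⁻⁷)(3680)×1.500×10^-3)] = √(4.669×10^6) ≈ 2160.7.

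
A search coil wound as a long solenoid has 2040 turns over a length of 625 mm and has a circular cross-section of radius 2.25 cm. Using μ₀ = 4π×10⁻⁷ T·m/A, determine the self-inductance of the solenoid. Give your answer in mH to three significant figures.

A = πr² = π(2.250×10^-2 m)² = 1.590×10^-3 m².
For a long solenoid, L = μ₀N²A/ℓ.
L = (4π×10⁻⁷)(2040)²(1.590×10^-3)/(0.625 m) = 1.331×10^-2 H.

L ≈ 13.3 mH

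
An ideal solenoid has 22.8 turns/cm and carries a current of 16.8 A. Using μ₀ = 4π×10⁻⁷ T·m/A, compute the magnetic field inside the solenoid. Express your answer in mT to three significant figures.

B ≈ 48.1 mT

Inside a long solenoid, B = μ₀nI.
B = (4π×10⁻⁷)(2.280×10^3 m⁻¹)(16.8 A) = 4.813×10^-2 T.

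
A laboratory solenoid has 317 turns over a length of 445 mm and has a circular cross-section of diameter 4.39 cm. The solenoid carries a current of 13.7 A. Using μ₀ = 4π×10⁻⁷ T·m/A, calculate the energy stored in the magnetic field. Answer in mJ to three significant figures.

U ≈ 40.3 mJ

A = π(d/2)² = π(2.195×10^-2 m)² = 1.514×10^-3 m².
L = μ₀N²A/ℓ = (4π×10⁻⁷)(317)²(1.514×10^-3)/(0.445) = 4.295×10^-4 H.
U = ½LI² = ½(4.295×10^-4)(13.7)² = 4.031×10^-2 J.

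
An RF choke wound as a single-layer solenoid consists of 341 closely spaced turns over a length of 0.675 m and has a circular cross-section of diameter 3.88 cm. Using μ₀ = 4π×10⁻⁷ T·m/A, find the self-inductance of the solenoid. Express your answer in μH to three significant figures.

L ≈ 256 μH

A = π(d/2)² = π(1.940×10^-2 m)² = 1.182×10^-3 m².
For a long solenoid, L = μ₀N²A/ℓ.
L = (4π×10⁻⁷)(341)²(1.182×10^-3)/(0.675 m) = 2.560×10^-4 H.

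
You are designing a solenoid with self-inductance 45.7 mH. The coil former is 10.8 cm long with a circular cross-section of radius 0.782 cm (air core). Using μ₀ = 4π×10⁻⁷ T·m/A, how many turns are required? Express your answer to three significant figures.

A = πr² = π(7.820×10^-3 m)² = 1.921×10^-4 m².
From L = μ₀N²A/ℓ, N = √(Lℓ / (μ₀A)).
N = √[(4.570×10^-2)(0.108) / ((4π×10⁻⁷)×1.921×10^-4)] = √(2.044×10^7) ≈ 4521.5.

N ≈ 4520 turns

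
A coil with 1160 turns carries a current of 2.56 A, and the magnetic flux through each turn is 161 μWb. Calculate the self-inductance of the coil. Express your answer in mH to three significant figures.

Self-inductance is defined by L = NΦ_B/I (flux linkage over current).
L = (1160)(1.610×10^-4 Wb)/(2.56 A) = 7.295×10^-2 H.

L ≈ 73.0 mH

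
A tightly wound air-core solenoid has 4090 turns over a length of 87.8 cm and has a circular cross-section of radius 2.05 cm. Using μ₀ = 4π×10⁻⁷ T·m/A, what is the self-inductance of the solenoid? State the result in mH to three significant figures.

L ≈ 31.6 mH

A = πr² = π(2.050×10^-2 m)² = 1.320×10^-3 m².
For a long solenoid, L = μ₀N²A/ℓ.
L = (4π×10⁻⁷)(4090)²(1.320×10^-3)/(0.878 m) = 3.161×10^-2 H.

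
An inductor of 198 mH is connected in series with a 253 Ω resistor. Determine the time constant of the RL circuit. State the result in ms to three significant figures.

τ = L/R = (0.198 H)/(253 Ω) = 7.826×10^-4 s.

τ ≈ 0.783 ms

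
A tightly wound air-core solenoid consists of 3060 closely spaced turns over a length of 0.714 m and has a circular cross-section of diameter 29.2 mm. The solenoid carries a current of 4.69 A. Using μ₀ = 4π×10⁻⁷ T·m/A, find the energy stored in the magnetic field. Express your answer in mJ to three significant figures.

U ≈ 121 mJ

A = π(d/2)² = π(1.460×10^-2 m)² = 6.697×10^-4 m².
L = μ₀N²A/ℓ = (4π×10⁻⁷)(3060)²(6.697×10^-4)/(0.714) = 1.104×10^-2 H.
U = ½LI² = ½(1.104×10^-2)(4.69)² = 0.1214 J.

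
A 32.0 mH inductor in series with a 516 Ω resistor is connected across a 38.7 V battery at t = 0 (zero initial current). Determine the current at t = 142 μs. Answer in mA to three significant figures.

I ≈ 67.4 mA

τ = L/R = 3.200×10^-2/516 = 6.202×10^-5 s; final current I_∞ = ε/R = 38.7/516 = 7.500×10^-2 A.
I(t) = I_∞(1 − e^(−t/τ)) with t/τ = 2.290.
I = (7.500×10^-2)(1 − e^(−2.290)) = 6.740×10^-2 A.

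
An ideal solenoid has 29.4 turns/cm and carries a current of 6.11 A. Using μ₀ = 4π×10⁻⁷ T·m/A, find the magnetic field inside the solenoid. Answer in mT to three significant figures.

B ≈ 22.6 mT

Inside a long solenoid, B = μ₀nI.
B = (4π×10⁻⁷)(2.940×10^3 m⁻¹)(6.11 A) = 2.257×10^-2 T.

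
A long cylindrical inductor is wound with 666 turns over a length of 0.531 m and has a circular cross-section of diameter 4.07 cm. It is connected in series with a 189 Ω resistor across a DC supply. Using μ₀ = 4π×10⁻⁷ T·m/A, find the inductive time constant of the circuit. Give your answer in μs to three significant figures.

τ ≈ 7.23 μs

A = π(d/2)² = π(2.035×10^-2 m)² = 1.301×10^-3 m².
L = μ₀N²A/ℓ = (4π×10⁻⁷)(666)²(1.301×10^-3)/(0.531) = 1.366×10^-3 H.
τ = L/R = (1.366×10^-3)/(189) = 7.226×10^-6 s.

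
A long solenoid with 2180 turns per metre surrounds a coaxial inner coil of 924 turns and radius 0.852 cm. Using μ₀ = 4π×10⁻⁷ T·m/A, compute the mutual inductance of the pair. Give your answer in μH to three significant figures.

The outer solenoid produces a uniform field B₁ = μ₀n₁I₁ across the inner coil,
so the flux linkage is N₂Φ = N₂B₁A₂ = μ₀n₁N₂A₂·I₁, giving M = μ₀n₁N₂A₂.
A₂ = πr² = π(8.520×10^-3 m)² = 2.280×10^-4 m².
M = (4π×10⁻⁷)(2180)(924)(2.280×10^-4) = 5.773×10^-4 H.

M ≈ 577 μH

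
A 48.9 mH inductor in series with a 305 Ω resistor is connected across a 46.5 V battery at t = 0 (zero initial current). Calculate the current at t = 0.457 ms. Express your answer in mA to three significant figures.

I ≈ 144 mA

τ = L/R = 4.890×10^-2/305 = 1.603×10^-4 s; final current I_∞ = ε/R = 46.5/305 = 0.15246 A.
I(t) = I_∞(1 − e^(−t/τ)) with t/τ = 2.850.
I = (0.15246)(1 − e^(−2.850)) = 0.1436 A.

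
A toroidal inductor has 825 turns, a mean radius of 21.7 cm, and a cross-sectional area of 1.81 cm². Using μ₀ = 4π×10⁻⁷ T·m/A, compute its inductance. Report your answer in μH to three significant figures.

For a thin toroid, L = μ₀N²A/(2πR).
L = (4π×10⁻⁷)(825)²(1.810×10^-4) / (2π×0.217 m) = 1.135×10^-4 H.

L ≈ 114 μH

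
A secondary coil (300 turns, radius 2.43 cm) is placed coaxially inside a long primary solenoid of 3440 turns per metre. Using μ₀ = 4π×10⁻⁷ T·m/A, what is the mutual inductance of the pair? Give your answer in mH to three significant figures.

M ≈ 2.41 mH

The outer solenoid produces a uniform field B₁ = μ₀n₁I₁ across the inner coil,
so the flux linkage is N₂Φ = N₂B₁A₂ = μ₀n₁N₂A₂·I₁, giving M = μ₀n₁N₂A₂.
A₂ = πr² = π(2.430×10^-2 m)² = 1.855×10^-3 m².
M = (4π×10⁻⁷)(3440)(300)(1.855×10^-3) = 2.406×10^-3 H.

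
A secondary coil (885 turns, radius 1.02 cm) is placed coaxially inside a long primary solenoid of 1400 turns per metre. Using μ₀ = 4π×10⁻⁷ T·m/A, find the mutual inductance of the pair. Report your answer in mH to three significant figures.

The outer solenoid produces a uniform field B₁ = μ₀n₁I₁ across the inner coil,
so the flux linkage is N₂Φ = N₂B₁A₂ = μ₀n₁N₂A₂·I₁, giving M = μ₀n₁N₂A₂.
A₂ = πr² = π(1.020×10^-2 m)² = 3.269×10^-4 m².
M = (4π×10⁻⁷)(1400)(885)(3.269×10^-4) = 5.089×10^-4 H.

M ≈ 0.509 mH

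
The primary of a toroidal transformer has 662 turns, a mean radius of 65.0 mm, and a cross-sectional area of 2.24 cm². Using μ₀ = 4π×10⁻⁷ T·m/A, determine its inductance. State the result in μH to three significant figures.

L ≈ 302 μH

For a thin toroid, L = μ₀N²A/(2πR).
L = (4π×10⁻⁷)(662)²(2.240×10^-4) / (2π×6.500×10^-2 m) = 3.021×10^-4 H.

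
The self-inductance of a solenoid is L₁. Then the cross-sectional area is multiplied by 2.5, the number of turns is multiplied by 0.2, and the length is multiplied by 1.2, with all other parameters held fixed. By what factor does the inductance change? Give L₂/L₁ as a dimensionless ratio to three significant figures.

For a solenoid, L ∝ μᵣN²A/ℓ.
L₂/L₁ = (2.5) × (0.2)^2 × (1.2)^-1 = 0.0833.

L₂/L₁ = 0.0833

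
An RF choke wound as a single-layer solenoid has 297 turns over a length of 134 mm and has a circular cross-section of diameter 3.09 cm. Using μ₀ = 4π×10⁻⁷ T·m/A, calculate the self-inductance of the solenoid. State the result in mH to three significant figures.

A = π(d/2)² = π(1.545×10^-2 m)² = 7.499×10^-4 m².
For a long solenoid, L = μ₀N²A/ℓ.
L = (4π×10⁻⁷)(297)²(7.499×10^-4)/(0.134 m) = 6.203×10^-4 H.

L ≈ 0.620 mH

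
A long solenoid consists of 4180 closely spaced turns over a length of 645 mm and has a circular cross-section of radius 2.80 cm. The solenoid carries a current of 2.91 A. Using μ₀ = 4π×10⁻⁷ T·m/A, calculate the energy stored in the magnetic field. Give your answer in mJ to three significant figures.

U ≈ 355 mJ

A = πr² = π(2.800×10^-2 m)² = 2.463×10^-3 m².
L = μ₀N²A/ℓ = (4π×10⁻⁷)(4180)²(2.463×10^-3)/(0.645) = 8.384×10^-2 H.
U = ½LI² = ½(8.384×10^-2)(2.91)² = 0.355 J.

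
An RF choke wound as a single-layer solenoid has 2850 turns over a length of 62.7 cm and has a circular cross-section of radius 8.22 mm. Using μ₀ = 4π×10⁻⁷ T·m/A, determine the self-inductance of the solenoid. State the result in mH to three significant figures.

A = πr² = π(8.220×10^-3 m)² = 2.123×10^-4 m².
For a long solenoid, L = μ₀N²A/ℓ.
L = (4π×10⁻⁷)(2850)²(2.123×10^-4)/(0.627 m) = 3.456×10^-3 H.

L ≈ 3.46 mH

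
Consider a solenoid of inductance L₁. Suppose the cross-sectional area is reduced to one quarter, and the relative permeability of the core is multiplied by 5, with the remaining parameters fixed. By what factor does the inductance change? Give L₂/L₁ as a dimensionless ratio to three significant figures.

L₂/L₁ = 1.25

For a solenoid, L ∝ μᵣN²A/ℓ.
L₂/L₁ = (0.25) × (5) = 1.25.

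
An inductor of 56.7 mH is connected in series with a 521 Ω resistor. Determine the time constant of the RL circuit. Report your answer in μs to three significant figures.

τ = L/R = (5.670×10^-2 H)/(521 Ω) = 1.088×10^-4 s.

τ ≈ 109 μs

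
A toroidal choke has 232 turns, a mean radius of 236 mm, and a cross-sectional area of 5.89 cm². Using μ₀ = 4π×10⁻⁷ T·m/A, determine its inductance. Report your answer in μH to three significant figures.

For a thin toroid, L = μ₀N²A/(2πR).
L = (4π×10⁻⁷)(232)²(5.890×10^-4) / (2π×0.236 m) = 2.687×10^-5 H.

L ≈ 26.9 μH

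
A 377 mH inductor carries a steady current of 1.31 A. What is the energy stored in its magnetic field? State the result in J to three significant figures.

U ≈ 0.323 J

Stored magnetic energy: U = ½LI².
U = ½(0.377 H)(1.31 A)² = 0.32348 J.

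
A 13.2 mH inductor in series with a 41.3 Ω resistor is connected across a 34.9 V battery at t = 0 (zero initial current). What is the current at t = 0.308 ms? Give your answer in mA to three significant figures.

I ≈ 523 mA

τ = L/R = 1.320×10^-2/41.3 = 3.196×10^-4 s; final current I_∞ = ε/R = 34.9/41.3 = 0.845 A.
I(t) = I_∞(1 − e^(−t/τ)) with t/τ = 0.964.
I = (0.845)(1 − e^(−0.964)) = 0.5227 A.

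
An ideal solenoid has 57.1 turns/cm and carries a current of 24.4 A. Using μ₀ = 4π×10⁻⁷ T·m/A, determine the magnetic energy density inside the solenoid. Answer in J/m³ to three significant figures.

u ≈ 12200 J/m³

B = μ₀nI = (4π×10⁻⁷)(5.710×10^3)(24.4) = 0.1751 T.
u = B²/(2μ₀) = (0.1751)²/(2×4π×10⁻⁷) = 1.220×10^4 J/m³.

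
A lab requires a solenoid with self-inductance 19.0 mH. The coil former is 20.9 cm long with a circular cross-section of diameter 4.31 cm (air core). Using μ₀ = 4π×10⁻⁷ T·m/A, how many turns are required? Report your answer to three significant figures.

A = π(d/2)² = π(2.155×10^-2 m)² = 1.459×10^-3 m².
From L = μ₀N²A/ℓ, N = √(Lℓ / (μ₀A)).
N = √[(1.900×10^-2)(0.209) / ((4π×10⁻⁷)×1.459×10^-3)] = √(2.166×10^6) ≈ 1471.7.

N ≈ 1470 turns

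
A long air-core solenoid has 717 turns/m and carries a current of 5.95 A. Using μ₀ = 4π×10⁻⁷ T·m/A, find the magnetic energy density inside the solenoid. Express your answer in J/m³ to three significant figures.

u ≈ 11.4 J/m³

B = μ₀nI = (4π×10⁻⁷)(717)(5.95) = 5.361×10^-3 T.
u = B²/(2μ₀) = (5.361×10^-3)²/(2×4π×10⁻⁷) = 11.44 J/m³.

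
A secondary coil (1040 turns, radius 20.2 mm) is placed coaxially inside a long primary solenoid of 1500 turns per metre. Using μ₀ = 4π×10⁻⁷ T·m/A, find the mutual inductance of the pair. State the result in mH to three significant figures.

M ≈ 2.51 mH

The outer solenoid produces a uniform field B₁ = μ₀n₁I₁ across the inner coil,
so the flux linkage is N₂Φ = N₂B₁A₂ = μ₀n₁N₂A₂·I₁, giving M = μ₀n₁N₂A₂.
A₂ = πr² = π(2.020×10^-2 m)² = 1.282×10^-3 m².
M = (4π×10⁻⁷)(1500)(1040)(1.282×10^-3) = 2.513×10^-3 H.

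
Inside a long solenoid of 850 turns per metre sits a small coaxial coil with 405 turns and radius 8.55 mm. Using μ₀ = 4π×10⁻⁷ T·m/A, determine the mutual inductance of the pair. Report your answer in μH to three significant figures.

M ≈ 99.3 μH

The outer solenoid produces a uniform field B₁ = μ₀n₁I₁ across the inner coil,
so the flux linkage is N₂Φ = N₂B₁A₂ = μ₀n₁N₂A₂·I₁, giving M = μ₀n₁N₂A₂.
A₂ = πr² = π(8.550×10^-3 m)² = 2.297×10^-4 m².
M = (4π×10⁻⁷)(850)(405)(2.297×10^-4) = 9.93496×10^-5 H.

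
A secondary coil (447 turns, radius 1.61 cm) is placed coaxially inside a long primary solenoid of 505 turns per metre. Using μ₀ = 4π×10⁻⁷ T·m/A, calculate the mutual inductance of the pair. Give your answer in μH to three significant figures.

M ≈ 231 μH

The outer solenoid produces a uniform field B₁ = μ₀n₁I₁ across the inner coil,
so the flux linkage is N₂Φ = N₂B₁A₂ = μ₀n₁N₂A₂·I₁, giving M = μ₀n₁N₂A₂.
A₂ = πr² = π(1.610×10^-2 m)² = 8.143×10^-4 m².
M = (4π×10⁻⁷)(505)(447)(8.143×10^-4) = 2.310×10^-4 H.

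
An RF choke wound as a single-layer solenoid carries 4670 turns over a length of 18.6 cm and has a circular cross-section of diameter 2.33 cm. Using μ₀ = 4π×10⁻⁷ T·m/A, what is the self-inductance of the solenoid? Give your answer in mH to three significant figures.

A = π(d/2)² = π(1.165×10^-2 m)² = 4.264×10^-4 m².
For a long solenoid, L = μ₀N²A/ℓ.
L = (4π×10⁻⁷)(4670)²(4.264×10^-4)/(0.186 m) = 6.282×10^-2 H.

L ≈ 62.8 mH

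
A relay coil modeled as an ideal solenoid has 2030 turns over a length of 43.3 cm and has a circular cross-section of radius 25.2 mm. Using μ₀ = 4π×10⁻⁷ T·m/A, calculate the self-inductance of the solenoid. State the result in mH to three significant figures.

A = πr² = π(2.520×10^-2 m)² = 1.995×10^-3 m².
For a long solenoid, L = μ₀N²A/ℓ.
L = (4π×10⁻⁷)(2030)²(1.995×10^-3)/(0.433 m) = 2.386×10^-2 H.

L ≈ 23.9 mH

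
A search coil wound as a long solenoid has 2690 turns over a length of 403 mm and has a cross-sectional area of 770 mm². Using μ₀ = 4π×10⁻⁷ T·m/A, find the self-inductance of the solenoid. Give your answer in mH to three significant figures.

A = 770 mm² = 7.700×10^-4 m².
For a long solenoid, L = μ₀N²A/ℓ.
L = (4π×10⁻⁷)(2690)²(7.700×10^-4)/(0.403 m) = 1.737×10^-2 H.

L ≈ 17.4 mH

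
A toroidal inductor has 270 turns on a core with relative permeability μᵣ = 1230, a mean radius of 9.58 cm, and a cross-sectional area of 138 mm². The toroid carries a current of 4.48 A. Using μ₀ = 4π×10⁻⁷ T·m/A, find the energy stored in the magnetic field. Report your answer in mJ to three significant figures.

U ≈ 259 mJ

L = μ₀μᵣN²A/(2πR) = (4π×10⁻⁷)(1230)(270)²(1.380×10^-4)/(2π×9.580×10^-2) = 2.583×10^-2 H.
U = ½LI² = ½(2.583×10^-2)(4.48)² = 0.2592 J.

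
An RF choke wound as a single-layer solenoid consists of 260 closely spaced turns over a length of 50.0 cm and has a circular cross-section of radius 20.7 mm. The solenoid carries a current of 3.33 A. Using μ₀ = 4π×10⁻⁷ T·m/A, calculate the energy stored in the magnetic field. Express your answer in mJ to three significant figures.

A = πr² = π(2.070×10^-2 m)² = 1.346×10^-3 m².
L = μ₀N²A/ℓ = (4π×10⁻⁷)(260)²(1.346×10^-3)/(0.5) = 2.287×10^-4 H.
U = ½LI² = ½(2.287×10^-4)(3.33)² = 1.268×10^-3 J.

U ≈ 1.27 mJ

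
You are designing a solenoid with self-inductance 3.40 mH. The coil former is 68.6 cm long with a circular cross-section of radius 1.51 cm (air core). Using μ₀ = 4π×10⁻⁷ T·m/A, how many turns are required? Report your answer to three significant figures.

N ≈ 1610 turns

A = πr² = π(1.510×10^-2 m)² = 7.163×10^-4 m².
From L = μ₀N²A/ℓ, N = √(Lℓ / (μ₀A)).
N = √[(3.400×10^-3)(0.686) / ((4π×10⁻⁷)×7.163×10^-4)] = √(2.591×10^6) ≈ 1609.7.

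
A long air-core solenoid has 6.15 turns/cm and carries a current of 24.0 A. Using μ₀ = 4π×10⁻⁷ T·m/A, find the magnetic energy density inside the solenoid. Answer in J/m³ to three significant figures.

u ≈ 137 J/m³

B = μ₀nI = (4π×10⁻⁷)(615)(24.0) = 1.8548×10^-2 T.
u = B²/(2μ₀) = (1.8548×10^-2)²/(2×4π×10⁻⁷) = 136.9 J/m³.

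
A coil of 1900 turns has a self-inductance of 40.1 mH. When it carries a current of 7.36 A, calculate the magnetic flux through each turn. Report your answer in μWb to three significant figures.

Φ_B ≈ 155 μWb

From L = NΦ_B/I, the flux per turn is Φ_B = LI/N.
Φ_B = (4.010×10^-2 H)(7.36 A)/1900 = 1.553×10^-4 Wb.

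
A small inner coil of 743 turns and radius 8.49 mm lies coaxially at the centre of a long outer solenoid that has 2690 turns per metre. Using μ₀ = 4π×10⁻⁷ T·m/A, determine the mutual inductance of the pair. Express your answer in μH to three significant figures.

The outer solenoid produces a uniform field B₁ = μ₀n₁I₁ across the inner coil,
so the flux linkage is N₂Φ = N₂B₁A₂ = μ₀n₁N₂A₂·I₁, giving M = μ₀n₁N₂A₂.
A₂ = πr² = π(8.490×10^-3 m)² = 2.264×10^-4 m².
M = (4π×10⁻⁷)(2690)(743)(2.264×10^-4) = 5.687×10^-4 H.

M ≈ 569 μH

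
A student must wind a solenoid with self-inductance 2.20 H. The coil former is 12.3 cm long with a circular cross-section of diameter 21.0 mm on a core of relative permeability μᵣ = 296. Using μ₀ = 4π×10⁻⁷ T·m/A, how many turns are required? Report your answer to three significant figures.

A = π(d/2)² = π(1.050×10^-2 m)² = 3.464×10^-4 m².
From L = μ₀μᵣN²A/ℓ, N = √(Lℓ / (μ₀μᵣA)).
N = √[(2.2)(0.123) / ((4π×10⁻⁷)(296)×3.464×10^-4)] = √(2.100×10^6) ≈ 1449.3.

N ≈ 1450 turns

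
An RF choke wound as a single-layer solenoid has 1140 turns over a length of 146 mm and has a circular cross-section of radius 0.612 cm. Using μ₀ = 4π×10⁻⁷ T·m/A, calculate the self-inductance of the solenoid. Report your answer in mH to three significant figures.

L ≈ 1.32 mH

A = πr² = π(6.120×10^-3 m)² = 1.177×10^-4 m².
For a long solenoid, L = μ₀N²A/ℓ.
L = (4π×10⁻⁷)(1140)²(1.177×10^-4)/(0.146 m) = 1.316×10^-3 H.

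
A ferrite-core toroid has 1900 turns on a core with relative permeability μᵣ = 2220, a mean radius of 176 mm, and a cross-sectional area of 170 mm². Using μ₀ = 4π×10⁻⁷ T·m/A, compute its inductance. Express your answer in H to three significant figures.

For a thin toroid, L = μ₀μᵣN²A/(2πR).
L = (4π×10⁻⁷)(2220)(1900)²(1.700×10^-4) / (2π×0.176 m) = 1.548 H.

L ≈ 1.55 H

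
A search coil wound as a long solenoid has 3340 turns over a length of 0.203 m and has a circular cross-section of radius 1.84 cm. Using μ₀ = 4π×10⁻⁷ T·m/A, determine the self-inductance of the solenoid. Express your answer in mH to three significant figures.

A = πr² = π(1.840×10^-2 m)² = 1.064×10^-3 m².
For a long solenoid, L = μ₀N²A/ℓ.
L = (4π×10⁻⁷)(3340)²(1.064×10^-3)/(0.203 m) = 7.345×10^-2 H.

L ≈ 73.5 mH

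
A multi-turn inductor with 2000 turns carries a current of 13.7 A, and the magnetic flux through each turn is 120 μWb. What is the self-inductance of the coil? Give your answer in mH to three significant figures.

L ≈ 17.5 mH

Self-inductance is defined by L = NΦ_B/I (flux linkage over current).
L = (2000)(1.200×10^-4 Wb)/(13.7 A) = 1.752×10^-2 H.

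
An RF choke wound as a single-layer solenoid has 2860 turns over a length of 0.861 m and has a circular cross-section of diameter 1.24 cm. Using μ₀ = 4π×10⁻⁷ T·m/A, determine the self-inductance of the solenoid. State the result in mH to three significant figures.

L ≈ 1.44 mH

A = π(d/2)² = π(6.200×10^-3 m)² = 1.208×10^-4 m².
For a long solenoid, L = μ₀N²A/ℓ.
L = (4π×10⁻⁷)(2860)²(1.208×10^-4)/(0.861 m) = 1.442×10^-3 H.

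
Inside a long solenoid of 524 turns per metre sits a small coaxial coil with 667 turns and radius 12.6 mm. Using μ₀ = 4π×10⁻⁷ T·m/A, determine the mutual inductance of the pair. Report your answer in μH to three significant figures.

The outer solenoid produces a uniform field B₁ = μ₀n₁I₁ across the inner coil,
so the flux linkage is N₂Φ = N₂B₁A₂ = μ₀n₁N₂A₂·I₁, giving M = μ₀n₁N₂A₂.
A₂ = πr² = π(1.260×10^-2 m)² = 4.988×10^-4 m².
M = (4π×10⁻⁷)(524)(667)(4.988×10^-4) = 2.191×10^-4 H.

M ≈ 219 μH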